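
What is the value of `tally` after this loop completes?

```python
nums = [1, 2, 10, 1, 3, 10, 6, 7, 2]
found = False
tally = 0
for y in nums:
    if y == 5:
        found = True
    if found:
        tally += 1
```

Count elements after first 5 in [1, 2, 10, 1, 3, 10, 6, 7, 2]
`tally` takes the values: 0

Answer: 0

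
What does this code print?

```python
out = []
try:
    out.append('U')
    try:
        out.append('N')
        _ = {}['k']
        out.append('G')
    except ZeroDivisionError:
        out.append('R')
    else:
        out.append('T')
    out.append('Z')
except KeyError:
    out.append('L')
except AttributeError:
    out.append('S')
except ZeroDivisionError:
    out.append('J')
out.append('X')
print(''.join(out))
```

Execution trace: 'U' (try body) → 'N' (inner try body) → 'L' (except KeyError) → 'X' (after the try/except). Output: UNLX

Answer: UNLX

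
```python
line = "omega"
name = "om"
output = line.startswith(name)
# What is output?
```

Trace:
`line = "omega"` → line = 'omega'
`name = "om"` → name = 'om'
`output = line.startswith(name)` → output = True
So output = True

Answer: True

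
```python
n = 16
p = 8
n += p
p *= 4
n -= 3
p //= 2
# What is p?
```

Trace:
`n = 16` → n = 16
`p = 8` → p = 8
`n += p` → n = 24
`p *= 4` → p = 32
`n -= 3` → n = 21
`p //= 2` → p = 16
So p = 16

Answer: 16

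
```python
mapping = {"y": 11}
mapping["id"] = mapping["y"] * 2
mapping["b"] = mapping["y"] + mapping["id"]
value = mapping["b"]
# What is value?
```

Trace:
`mapping = {"y": 11}` → mapping = {'y': 11}
`mapping["id"] = mapping["y"] * 2` → mapping = {'y': 11, 'id': 22}
`mapping["b"] = mapping["y"] + mapping["id"]` → mapping = {'y': 11, 'id': 22, 'b': 33}
`value = mapping["b"]` → value = 33
So value = 33

Answer: 33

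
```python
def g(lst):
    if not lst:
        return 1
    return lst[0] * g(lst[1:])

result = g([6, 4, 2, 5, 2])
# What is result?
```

Product over [6, 4, 2, 5, 2] = 6 * 4 * 2 * 5 * 2 = 480

Answer: 480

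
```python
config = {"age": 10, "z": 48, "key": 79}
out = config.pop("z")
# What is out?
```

Trace:
`config = {"age": 10, "z": 48, "key": 79}` → config = {'age': 10, 'z': 48, 'key': 79}
`out = config.pop("z")` → config = {'age': 10, 'key': 79}; out = 48
So out = 48

Answer: 48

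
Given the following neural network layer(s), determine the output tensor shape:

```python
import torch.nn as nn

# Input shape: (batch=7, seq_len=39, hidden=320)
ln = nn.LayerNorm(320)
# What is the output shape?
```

Input: (7, 39, 320) -> Output: (7, 39, 320)

Answer: (7, 39, 320)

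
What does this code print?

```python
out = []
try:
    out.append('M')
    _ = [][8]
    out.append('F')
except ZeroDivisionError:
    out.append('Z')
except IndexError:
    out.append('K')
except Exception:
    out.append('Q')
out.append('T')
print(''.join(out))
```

Execution trace: 'M' (try body) → 'K' (except IndexError) → 'T' (after the try/except). Output: MKT

Answer: MKT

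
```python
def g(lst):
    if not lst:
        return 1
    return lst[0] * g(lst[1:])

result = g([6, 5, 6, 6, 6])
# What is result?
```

Product over [6, 5, 6, 6, 6] = 6 * 5 * 6 * 6 * 6 = 6480

Answer: 6480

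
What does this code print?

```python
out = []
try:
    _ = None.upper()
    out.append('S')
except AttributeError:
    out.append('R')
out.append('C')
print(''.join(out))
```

Execution trace: 'R' (except AttributeError) → 'C' (after the try/except). Output: RC

Answer: RC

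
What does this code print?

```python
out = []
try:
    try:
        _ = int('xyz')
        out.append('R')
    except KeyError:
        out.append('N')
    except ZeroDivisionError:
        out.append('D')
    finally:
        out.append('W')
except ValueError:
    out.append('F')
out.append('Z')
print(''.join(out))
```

Execution trace: 'W' (inner finally) → 'F' (outer except ValueError) → 'Z' (after the try/except). Output: WFZ

Answer: WFZ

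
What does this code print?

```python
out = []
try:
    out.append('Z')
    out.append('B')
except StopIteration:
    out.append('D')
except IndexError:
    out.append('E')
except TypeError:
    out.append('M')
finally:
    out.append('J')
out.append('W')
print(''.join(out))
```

Execution trace: 'Z' (try body) → 'B' (try body, no exception) → 'J' (finally) → 'W' (after the try/except). Output: ZBJW

Answer: ZBJW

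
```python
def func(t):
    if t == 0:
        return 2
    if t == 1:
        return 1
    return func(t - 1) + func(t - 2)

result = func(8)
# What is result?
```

Build up from base cases: func(0)=2, func(1)=1, func(2)=3, func(3)=4, func(4)=7, func(5)=11, func(6)=18, ..., func(8)=47

Answer: 47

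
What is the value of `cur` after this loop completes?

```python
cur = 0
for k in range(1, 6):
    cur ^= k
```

XOR of 1 to 5
`cur` takes the values: 0 → 1 → 3 → 0 → 4 → 1

Answer: 1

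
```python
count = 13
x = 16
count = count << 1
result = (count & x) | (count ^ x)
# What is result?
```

Trace:
`count = 13` → count = 13
`x = 16` → x = 16
`count = count << 1` → count = 26
`result = (count & x) | (count ^ x)` → result = 26
So result = 26

Answer: 26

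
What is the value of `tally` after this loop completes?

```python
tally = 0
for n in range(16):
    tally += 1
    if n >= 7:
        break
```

Loop breaks when n reaches 7, tally is 8
`tally` takes the values: 0 → 1 → 2 → 3 → 4 → 5 → 6 → 7 → 8

Answer: 8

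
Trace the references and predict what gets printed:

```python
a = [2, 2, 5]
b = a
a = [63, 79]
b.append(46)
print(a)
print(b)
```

Key concept: rebinding vs mutation: a is rebound to a new list, b still points at the original.
Step by step:
`a = [2, 2, 5]` → a = [2, 2, 5]
`b = a` → b = [2, 2, 5] (same object as a)
`a = [63, 79]` → a = [63, 79]
`b.append(46)` → b = [2, 2, 5, 46]
`print(a)` → prints [63, 79]
`print(b)` → prints [2, 2, 5, 46]

Answer:
[63, 79]
[2, 2, 5, 46]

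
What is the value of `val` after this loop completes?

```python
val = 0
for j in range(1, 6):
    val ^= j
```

XOR of 1 to 5
`val` takes the values: 0 → 1 → 3 → 0 → 4 → 1

Answer: 1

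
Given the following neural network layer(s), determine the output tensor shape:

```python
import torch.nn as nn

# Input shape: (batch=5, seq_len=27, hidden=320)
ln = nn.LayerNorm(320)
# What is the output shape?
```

Input: (5, 27, 320) -> Output: (5, 27, 320)

Answer: (5, 27, 320)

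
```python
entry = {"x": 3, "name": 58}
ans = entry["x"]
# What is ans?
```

Trace:
`entry = {"x": 3, "name": 58}` → entry = {'x': 3, 'name': 58}
`ans = entry["x"]` → ans = 3
So ans = 3

Answer: 3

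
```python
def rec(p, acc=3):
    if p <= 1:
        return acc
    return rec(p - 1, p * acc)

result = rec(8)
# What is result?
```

Accumulator trace (n, acc): (8, 3) -> (7, 24) -> (6, 168) -> (5, 1008) -> (4, 5040) -> (3, 20160) -> (2, 60480) -> (1, 120960) -> return 120960

Answer: 120960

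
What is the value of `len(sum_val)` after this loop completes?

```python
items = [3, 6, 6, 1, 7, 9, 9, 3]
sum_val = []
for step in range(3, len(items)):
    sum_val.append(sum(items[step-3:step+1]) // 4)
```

Number of 4-element averages
`sum_val` takes the values: [] → [4] → [4, 5] → [4, 5, 5] → [4, 5, 5, 6] → [4, 5, 5, 6, 7]
So `len(sum_val)` = 5

Answer: 5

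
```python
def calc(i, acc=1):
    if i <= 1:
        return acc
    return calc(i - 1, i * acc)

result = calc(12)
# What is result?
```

Accumulator trace (n, acc): (12, 1) -> (11, 12) -> (10, 132) -> (9, 1320) -> (8, 11880) -> (7, 95040) -> (6, 665280) -> (5, 3991680) -> (4, 19958400) -> (3, 79833600) -> (2, 239500800) -> (1, 479001600) -> return 479001600

Answer: 479001600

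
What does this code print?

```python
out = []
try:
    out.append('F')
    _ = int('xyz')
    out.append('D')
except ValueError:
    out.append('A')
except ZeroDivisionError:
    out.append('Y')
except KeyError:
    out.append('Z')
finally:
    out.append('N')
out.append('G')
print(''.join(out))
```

Execution trace: 'F' (try body) → 'A' (except ValueError) → 'N' (finally) → 'G' (after the try/except). Output: FANG

Answer: FANG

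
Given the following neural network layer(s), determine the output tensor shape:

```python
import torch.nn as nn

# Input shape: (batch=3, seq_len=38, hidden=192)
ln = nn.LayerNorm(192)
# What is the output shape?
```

Input: (3, 38, 192) -> Output: (3, 38, 192)

Answer: (3, 38, 192)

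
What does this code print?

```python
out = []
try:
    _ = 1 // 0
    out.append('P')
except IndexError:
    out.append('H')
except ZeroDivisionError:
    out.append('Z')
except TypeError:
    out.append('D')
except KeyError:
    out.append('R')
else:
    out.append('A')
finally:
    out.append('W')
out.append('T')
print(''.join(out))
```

Execution trace: 'Z' (except ZeroDivisionError) → 'W' (finally) → 'T' (after the try/except). Output: ZWT

Answer: ZWT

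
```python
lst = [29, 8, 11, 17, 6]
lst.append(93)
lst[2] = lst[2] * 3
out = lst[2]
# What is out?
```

Trace:
`lst = [29, 8, 11, 17, 6]` → lst = [29, 8, 11, 17, 6]
`lst.append(93)` → lst = [29, 8, 11, 17, 6, 93]
`lst[2] = lst[2] * 3` → lst = [29, 8, 33, 17, 6, 93]
`out = lst[2]` → out = 33
So out = 33

Answer: 33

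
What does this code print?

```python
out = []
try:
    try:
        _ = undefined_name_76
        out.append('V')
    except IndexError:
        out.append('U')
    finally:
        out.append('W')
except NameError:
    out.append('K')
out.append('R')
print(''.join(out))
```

Execution trace: 'W' (inner finally) → 'K' (outer except NameError) → 'R' (after the try/except). Output: WKR

Answer: WKR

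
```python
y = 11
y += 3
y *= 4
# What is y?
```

Trace:
`y = 11` → y = 11
`y += 3` → y = 14
`y *= 4` → y = 56
So y = 56

Answer: 56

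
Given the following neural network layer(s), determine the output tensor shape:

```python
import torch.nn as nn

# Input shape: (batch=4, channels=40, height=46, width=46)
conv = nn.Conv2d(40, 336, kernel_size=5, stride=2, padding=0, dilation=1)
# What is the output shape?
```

Input: (4, 40, 46, 46) -> Output: (4, 336, 21, 21)

Answer: (4, 336, 21, 21)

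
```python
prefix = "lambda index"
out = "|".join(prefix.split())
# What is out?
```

Trace:
`prefix = "lambda index"` → prefix = 'lambda index'
`out = "|".join(prefix.split())` → out = 'lambda|index'
So out = 'lambda|index'

Answer: 'lambda|index'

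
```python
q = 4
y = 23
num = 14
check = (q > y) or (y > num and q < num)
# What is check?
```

Trace:
`q = 4` → q = 4
`y = 23` → y = 23
`num = 14` → num = 14
`check = (q > y) or (y > num and q < num)` → check = True
So check = True

Answer: True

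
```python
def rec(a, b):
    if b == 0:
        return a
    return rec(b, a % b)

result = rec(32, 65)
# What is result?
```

rec(32, 65) -> rec(65, 32) -> rec(32, 1) -> rec(1, 0) -> 1

Answer: 1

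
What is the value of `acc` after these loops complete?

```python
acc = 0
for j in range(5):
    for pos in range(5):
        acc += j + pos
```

Sum of all j+pos for j,pos in 5x5
`acc` takes the values: 0 → 1 → 3 → 6 → 10 → 11 → 13 → 16 → 20 → 25 → 27 → 30 → 34 → 39 → 45 → 48 → 52 → 57 → 63 → 70 → 74 → 79 → 85 → 92 → 100

Answer: 100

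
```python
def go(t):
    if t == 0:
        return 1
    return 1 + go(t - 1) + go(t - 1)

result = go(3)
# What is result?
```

go(t) = 1 + 2·go(t-1), go(0)=1. Closed form: (1+1)·2^3 - 1 = 15.

Answer: 15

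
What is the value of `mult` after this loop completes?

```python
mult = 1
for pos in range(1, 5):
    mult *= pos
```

4! = 24
`mult` takes the values: 1 → 2 → 6 → 24

Answer: 24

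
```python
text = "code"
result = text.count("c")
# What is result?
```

Trace:
`text = "code"` → text = 'code'
`result = text.count("c")` → result = 1
So result = 1

Answer: 1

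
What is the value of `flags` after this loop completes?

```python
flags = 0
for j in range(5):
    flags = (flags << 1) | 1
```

Build 5 consecutive 1-bits: 0b11111
`flags` takes the values: 0 → 1 → 3 → 7 → 15 → 31

Answer: 31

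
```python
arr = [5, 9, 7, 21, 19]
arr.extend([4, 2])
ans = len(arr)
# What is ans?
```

Trace:
`arr = [5, 9, 7, 21, 19]` → arr = [5, 9, 7, 21, 19]
`arr.extend([4, 2])` → arr = [5, 9, 7, 21, 19, 4, 2]
`ans = len(arr)` → ans = 7
So ans = 7

Answer: 7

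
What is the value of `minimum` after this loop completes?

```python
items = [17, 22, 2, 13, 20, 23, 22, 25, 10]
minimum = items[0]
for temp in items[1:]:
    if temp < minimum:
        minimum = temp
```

Minimum of [17, 22, 2, 13, 20, 23, 22, 25, 10]
`minimum` takes the values: 17 → 2

Answer: 2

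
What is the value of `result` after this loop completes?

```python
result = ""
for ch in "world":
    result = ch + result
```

Reverse 'world'
`result` takes the values: "" → "w" → "ow" → "row" → "lrow" → "dlrow"

Answer: "dlrow"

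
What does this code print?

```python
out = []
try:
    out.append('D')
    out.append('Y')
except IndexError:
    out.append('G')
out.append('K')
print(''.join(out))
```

Execution trace: 'D' (try body) → 'Y' (try body, no exception) → 'K' (after the try/except). Output: DYK

Answer: DYK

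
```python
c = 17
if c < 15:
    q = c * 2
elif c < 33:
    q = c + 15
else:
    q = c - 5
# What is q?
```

Trace:
`c = 17` → c = 17
`if c < 15: ...` → c < 15 is False, c < 33 is True → q = 32
So q = 32

Answer: 32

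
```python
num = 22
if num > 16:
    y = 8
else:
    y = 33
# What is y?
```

Trace:
`num = 22` → num = 22
`if num > 16: ...` → num > 16 is True → y = 8
So y = 8

Answer: 8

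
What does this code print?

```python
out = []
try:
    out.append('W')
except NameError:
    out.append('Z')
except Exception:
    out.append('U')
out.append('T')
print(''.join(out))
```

Execution trace: 'W' (try body, no exception) → 'T' (after the try/except). Output: WT

Answer: WT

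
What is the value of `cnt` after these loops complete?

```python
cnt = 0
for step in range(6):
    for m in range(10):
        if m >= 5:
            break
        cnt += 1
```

Inner breaks at 5, outer runs 6 times
`cnt` takes the values: 0 → 1 → 2 → 3 → 4 → 5 → 6 → 7 → 8 → 9 → 10 → 11 → 12 → 13 → 14 → 15 → 16 → 17 → 18 → 19 → 20 → 21 → 22 → 23 → 24 → 25 → 26 → 27 → 28 → 29 → 30

Answer: 30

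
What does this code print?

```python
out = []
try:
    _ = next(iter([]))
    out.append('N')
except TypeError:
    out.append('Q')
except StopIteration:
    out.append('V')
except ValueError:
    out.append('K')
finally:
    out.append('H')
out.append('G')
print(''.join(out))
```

Execution trace: 'V' (except StopIteration) → 'H' (finally) → 'G' (after the try/except). Output: VHG

Answer: VHG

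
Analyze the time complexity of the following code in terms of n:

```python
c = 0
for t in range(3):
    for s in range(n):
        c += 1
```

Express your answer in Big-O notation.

Each loop level contributes: 1 × n. Multiplying the contributions gives O(n).

Answer: O(n)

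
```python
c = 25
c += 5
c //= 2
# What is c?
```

Trace:
`c = 25` → c = 25
`c += 5` → c = 30
`c //= 2` → c = 15
So c = 15

Answer: 15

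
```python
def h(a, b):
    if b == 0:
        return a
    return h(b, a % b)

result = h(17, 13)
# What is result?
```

h(17, 13) -> h(13, 4) -> h(4, 1) -> h(1, 0) -> 1

Answer: 1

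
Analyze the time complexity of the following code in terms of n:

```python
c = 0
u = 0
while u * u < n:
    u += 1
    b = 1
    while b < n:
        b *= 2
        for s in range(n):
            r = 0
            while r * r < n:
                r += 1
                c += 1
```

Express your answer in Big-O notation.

Each loop level contributes: √n × log n × n × √n. Multiplying the contributions gives O(n^2 log n).

Answer: O(n^2 log n)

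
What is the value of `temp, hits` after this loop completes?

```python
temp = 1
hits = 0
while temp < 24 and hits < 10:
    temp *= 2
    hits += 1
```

Double until >= 24 or 10 iterations
`temp, hits` takes the values: (1, 0) → (2, 0) → (2, 1) → (4, 1) → (4, 2) → (8, 2) → (8, 3) → (16, 3) → (16, 4) → (32, 4) → (32, 5)

Answer: 32, 5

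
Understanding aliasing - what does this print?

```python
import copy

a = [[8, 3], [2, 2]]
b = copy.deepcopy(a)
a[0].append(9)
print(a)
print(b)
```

Key concept: deep copy is fully independent.
Step by step:
`a = [[8, 3], [2, 2]]` → a = [[8, 3], [2, 2]]
`b = copy.deepcopy(a)` → b = [[8, 3], [2, 2]]
`a[0].append(9)` → a = [[8, 3, 9], [2, 2]]
`print(a)` → prints [[8, 3, 9], [2, 2]]
`print(b)` → prints [[8, 3], [2, 2]]

Answer:
[[8, 3, 9], [2, 2]]
[[8, 3], [2, 2]]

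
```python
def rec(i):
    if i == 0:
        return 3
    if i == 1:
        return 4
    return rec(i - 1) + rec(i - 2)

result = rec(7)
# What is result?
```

Build up from base cases: rec(0)=3, rec(1)=4, rec(2)=7, rec(3)=11, rec(4)=18, rec(5)=29, rec(6)=47, ..., rec(7)=76

Answer: 76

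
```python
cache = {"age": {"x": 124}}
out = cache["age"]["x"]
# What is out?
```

Trace:
`cache = {"age": {"x": 124}}` → cache = {'age': {'x': 124}}
`out = cache["age"]["x"]` → out = 124
So out = 124

Answer: 124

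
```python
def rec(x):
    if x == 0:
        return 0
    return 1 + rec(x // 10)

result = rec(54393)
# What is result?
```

Count of digits of 54393: 5

Answer: 5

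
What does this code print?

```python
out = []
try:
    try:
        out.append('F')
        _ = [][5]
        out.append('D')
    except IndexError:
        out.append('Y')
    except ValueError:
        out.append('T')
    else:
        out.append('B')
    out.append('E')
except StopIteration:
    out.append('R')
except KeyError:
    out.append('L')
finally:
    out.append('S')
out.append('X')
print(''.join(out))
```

Execution trace: 'F' (inner try body) → 'Y' (inner except IndexError) → 'E' (try body, no exception) → 'S' (finally) → 'X' (after the try/except). Output: FYESX

Answer: FYESX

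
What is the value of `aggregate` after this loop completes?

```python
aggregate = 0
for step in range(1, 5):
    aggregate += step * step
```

Sum of squares 1² to 4² = 30
`aggregate` takes the values: 0 → 1 → 5 → 14 → 30

Answer: 30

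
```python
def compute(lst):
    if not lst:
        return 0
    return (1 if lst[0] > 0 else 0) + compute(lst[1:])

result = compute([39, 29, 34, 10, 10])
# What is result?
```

Count of positive elements in [39, 29, 34, 10, 10] = 5

Answer: 5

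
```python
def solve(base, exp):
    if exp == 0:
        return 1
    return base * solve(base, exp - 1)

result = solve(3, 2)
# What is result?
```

solve(3, 2) = 3 * 3 = 9

Answer: 9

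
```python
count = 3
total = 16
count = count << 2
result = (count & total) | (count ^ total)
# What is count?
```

Trace:
`count = 3` → count = 3
`total = 16` → total = 16
`count = count << 2` → count = 12
`result = (count & total) | (count ^ total)` → result = 28
So count = 12

Answer: 12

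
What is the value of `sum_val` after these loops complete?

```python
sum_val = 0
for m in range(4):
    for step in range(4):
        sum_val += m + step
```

Sum of all m+step for m,step in 4x4
`sum_val` takes the values: 0 → 1 → 3 → 6 → 7 → 9 → 12 → 16 → 18 → 21 → 25 → 30 → 33 → 37 → 42 → 48

Answer: 48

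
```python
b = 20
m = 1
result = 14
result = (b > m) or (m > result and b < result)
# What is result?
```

Trace:
`b = 20` → b = 20
`m = 1` → m = 1
`result = 14` → result = 14
`result = (b > m) or (m > result and b < result)` → result = True
So result = True

Answer: True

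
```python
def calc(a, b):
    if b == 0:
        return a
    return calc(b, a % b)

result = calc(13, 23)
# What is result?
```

calc(13, 23) -> calc(23, 13) -> calc(13, 10) -> calc(10, 3) -> calc(3, 1) -> calc(1, 0) -> 1

Answer: 1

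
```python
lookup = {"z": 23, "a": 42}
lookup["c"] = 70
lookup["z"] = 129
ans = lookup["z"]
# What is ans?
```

Trace:
`lookup = {"z": 23, "a": 42}` → lookup = {'z': 23, 'a': 42}
`lookup["c"] = 70` → lookup = {'z': 23, 'a': 42, 'c': 70}
`lookup["z"] = 129` → lookup = {'z': 129, 'a': 42, 'c': 70}
`ans = lookup["z"]` → ans = 129
So ans = 129

Answer: 129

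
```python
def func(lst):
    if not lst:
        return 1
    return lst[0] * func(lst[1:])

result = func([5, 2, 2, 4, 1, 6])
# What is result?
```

Product over [5, 2, 2, 4, 1, 6] = 5 * 2 * 2 * 4 * 1 * 6 = 480

Answer: 480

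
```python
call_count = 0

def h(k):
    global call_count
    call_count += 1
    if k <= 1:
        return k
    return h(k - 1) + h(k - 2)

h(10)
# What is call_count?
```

Calls(k) = 1 + Calls(k-1) + Calls(k-2); Calls(0)=Calls(1)=1. For k=10 this gives 177.

Answer: 177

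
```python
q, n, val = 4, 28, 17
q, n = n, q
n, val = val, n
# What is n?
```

Trace:
`q, n, val = 4, 28, 17` → q = 4; n = 28; val = 17
`q, n = n, q` → q = 28; n = 4
`n, val = val, n` → n = 17; val = 4
So n = 17

Answer: 17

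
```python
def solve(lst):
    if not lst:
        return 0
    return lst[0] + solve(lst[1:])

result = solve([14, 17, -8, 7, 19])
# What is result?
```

14 + 17 + (-8) + 7 + 19 + 0 = 49

Answer: 49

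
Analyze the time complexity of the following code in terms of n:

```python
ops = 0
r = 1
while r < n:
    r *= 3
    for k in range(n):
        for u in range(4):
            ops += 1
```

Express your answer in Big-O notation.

Each loop level contributes: log n × n × 1. Multiplying the contributions gives O(n log n).

Answer: O(n log n)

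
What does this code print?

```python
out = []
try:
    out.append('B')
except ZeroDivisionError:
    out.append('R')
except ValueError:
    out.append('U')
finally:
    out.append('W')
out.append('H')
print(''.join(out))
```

Execution trace: 'B' (try body, no exception) → 'W' (finally) → 'H' (after the try/except). Output: BWH

Answer: BWH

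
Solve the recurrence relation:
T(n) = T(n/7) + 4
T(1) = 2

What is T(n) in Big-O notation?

Each step divides n by 7 and adds 4. After log_7(n) steps we reach T(1)=2. So T(n) = 4·log_7(n) + 2 = O(log n).

Answer: O(log n)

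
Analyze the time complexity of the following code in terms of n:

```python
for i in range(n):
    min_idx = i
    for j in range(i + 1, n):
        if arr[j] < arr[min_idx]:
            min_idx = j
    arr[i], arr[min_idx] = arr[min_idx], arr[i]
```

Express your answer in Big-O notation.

This is Selection sort. Time complexity: O(n²).

Answer: O(n²)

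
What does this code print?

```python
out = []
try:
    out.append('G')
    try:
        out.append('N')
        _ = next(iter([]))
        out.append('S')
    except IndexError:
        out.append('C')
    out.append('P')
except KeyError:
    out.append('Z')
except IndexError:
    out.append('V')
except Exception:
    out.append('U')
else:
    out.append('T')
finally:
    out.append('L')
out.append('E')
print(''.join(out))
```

Execution trace: 'G' (try body) → 'N' (inner try body) → 'U' (except Exception) → 'L' (finally) → 'E' (after the try/except). Output: GNULE

Answer: GNULE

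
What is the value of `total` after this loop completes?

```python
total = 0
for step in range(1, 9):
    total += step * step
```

Sum of squares 1² to 8² = 204
`total` takes the values: 0 → 1 → 5 → 14 → 30 → 55 → 91 → 140 → 204

Answer: 204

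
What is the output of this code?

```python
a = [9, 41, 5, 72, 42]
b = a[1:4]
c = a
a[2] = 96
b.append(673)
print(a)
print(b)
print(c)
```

Key concept: slice vs alias.
Step by step:
`a = [9, 41, 5, 72, 42]` → a = [9, 41, 5, 72, 42]
`b = a[1:4]` → b = [41, 5, 72]
`c = a` → c = [9, 41, 5, 72, 42] (same object as a)
`a[2] = 96` → a = [9, 41, 96, 72, 42] (same object as c); c = [9, 41, 96, 72, 42] (same object as a)
`b.append(673)` → b = [41, 5, 72, 673]
`print(a)` → prints [9, 41, 96, 72, 42]
`print(b)` → prints [41, 5, 72, 673]
`print(c)` → prints [9, 41, 96, 72, 42]

Answer:
[9, 41, 96, 72, 42]
[41, 5, 72, 673]
[9, 41, 96, 72, 42]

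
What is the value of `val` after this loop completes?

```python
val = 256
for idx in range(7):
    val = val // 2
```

Halve 7 times: 256 // 2^7 = 2
`val` takes the values: 256 → 128 → 64 → 32 → 16 → 8 → 4 → 2

Answer: 2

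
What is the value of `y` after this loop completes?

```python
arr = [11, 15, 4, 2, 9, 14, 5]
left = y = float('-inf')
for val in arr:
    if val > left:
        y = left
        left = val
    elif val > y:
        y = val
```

Second largest (with repeats) in [11, 15, 4, 2, 9, 14, 5]
`y` takes the values: -inf → 11 → 14

Answer: 14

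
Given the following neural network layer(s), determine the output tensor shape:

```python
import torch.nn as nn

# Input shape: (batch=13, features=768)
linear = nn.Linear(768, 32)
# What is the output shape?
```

Input: (13, 768) -> Output: (13, 32)

Answer: (13, 32)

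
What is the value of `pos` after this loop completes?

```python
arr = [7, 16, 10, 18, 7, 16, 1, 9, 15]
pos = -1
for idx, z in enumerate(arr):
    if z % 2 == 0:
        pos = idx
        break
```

First even number index in [7, 16, 10, 18, 7, 16, 1, 9, 15]
`pos` takes the values: -1 → 1

Answer: 1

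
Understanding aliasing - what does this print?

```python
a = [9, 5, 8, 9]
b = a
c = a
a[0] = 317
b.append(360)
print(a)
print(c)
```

Key concept: multiple aliases.
Step by step:
`a = [9, 5, 8, 9]` → a = [9, 5, 8, 9]
`b = a` → b = [9, 5, 8, 9] (same object as a)
`c = a` → c = [9, 5, 8, 9] (same object as a, b)
`a[0] = 317` → a = [317, 5, 8, 9] (same object as b, c); b = [317, 5, 8, 9] (same object as a, c); c = [317, 5, 8, 9] (same object as a, b)
`b.append(360)` → a = [317, 5, 8, 9, 360] (same object as b, c); b = [317, 5, 8, 9, 360] (same object as a, c); c = [317, 5, 8, 9, 360] (same object as a, b)
`print(a)` → prints [317, 5, 8, 9, 360]
`print(c)` → prints [317, 5, 8, 9, 360]

Answer:
[317, 5, 8, 9, 360]
[317, 5, 8, 9, 360]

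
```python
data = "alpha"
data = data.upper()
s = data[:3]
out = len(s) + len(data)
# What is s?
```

Trace:
`data = "alpha"` → data = 'alpha'
`data = data.upper()` → data = 'ALPHA'
`s = data[:3]` → s = 'ALP'
`out = len(s) + len(data)` → out = 8
So s = 'ALP'

Answer: 'ALP'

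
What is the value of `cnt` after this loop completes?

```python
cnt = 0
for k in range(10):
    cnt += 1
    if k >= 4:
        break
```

Loop breaks when k reaches 4, cnt is 5
`cnt` takes the values: 0 → 1 → 2 → 3 → 4 → 5

Answer: 5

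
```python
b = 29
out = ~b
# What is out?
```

Trace:
`b = 29` → b = 29
`out = ~b` → out = -30
So out = -30

Answer: -30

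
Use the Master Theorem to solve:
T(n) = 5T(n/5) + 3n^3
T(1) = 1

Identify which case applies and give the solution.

a=5, b=5, f(n)=3n^3. log_5(5) = 1. Since c=3 > 1 and the regularity condition holds (5(n/5)^3 = (5/5^3)n^3 with 5/5^3 < 1), Case 3 applies: T(n) = Θ(f(n)) = O(n^3).

Answer: O(n^3) - Case 3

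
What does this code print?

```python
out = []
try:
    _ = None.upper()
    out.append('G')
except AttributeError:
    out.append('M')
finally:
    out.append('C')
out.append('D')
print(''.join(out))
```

Execution trace: 'M' (except AttributeError) → 'C' (finally) → 'D' (after the try/except). Output: MCD

Answer: MCD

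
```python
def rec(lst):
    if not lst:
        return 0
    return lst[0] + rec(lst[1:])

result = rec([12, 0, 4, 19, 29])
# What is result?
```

12 + 0 + 4 + 19 + 29 + 0 = 64

Answer: 64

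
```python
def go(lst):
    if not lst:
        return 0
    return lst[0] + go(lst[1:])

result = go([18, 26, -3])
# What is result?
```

18 + 26 + (-3) + 0 = 41

Answer: 41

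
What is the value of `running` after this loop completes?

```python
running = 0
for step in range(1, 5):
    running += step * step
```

Sum of squares 1² to 4² = 30
`running` takes the values: 0 → 1 → 5 → 14 → 30

Answer: 30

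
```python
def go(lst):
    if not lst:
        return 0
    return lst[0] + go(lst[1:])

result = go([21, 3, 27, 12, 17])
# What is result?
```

21 + 3 + 27 + 12 + 17 + 0 = 80

Answer: 80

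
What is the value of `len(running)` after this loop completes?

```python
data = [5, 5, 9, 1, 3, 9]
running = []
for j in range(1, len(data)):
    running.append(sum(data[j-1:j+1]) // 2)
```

Number of 2-element averages
`running` takes the values: [] → [5] → [5, 7] → [5, 7, 5] → [5, 7, 5, 2] → [5, 7, 5, 2, 6]
So `len(running)` = 5

Answer: 5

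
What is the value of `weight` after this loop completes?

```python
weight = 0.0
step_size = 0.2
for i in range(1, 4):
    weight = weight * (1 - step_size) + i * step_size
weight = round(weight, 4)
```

Moving average with lr=0.2
`weight` takes the values: 0.0 → 0.2 → 0.56 → 1.048

Answer: 1.048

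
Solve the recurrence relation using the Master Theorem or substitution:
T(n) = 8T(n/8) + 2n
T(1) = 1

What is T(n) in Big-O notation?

By Master Theorem: a=8, b=8, f(n)=2n. Since log_8(8) = 1 and f(n) = Θ(n^1), Case 2 applies. T(n) = O(n log n).

Answer: O(n log n)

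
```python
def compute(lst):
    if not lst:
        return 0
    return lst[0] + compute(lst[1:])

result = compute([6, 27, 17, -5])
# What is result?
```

6 + 27 + 17 + (-5) + 0 = 45

Answer: 45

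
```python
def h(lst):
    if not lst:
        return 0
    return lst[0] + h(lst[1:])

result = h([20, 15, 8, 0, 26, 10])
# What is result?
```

20 + 15 + 8 + 0 + 26 + 10 + 0 = 79

Answer: 79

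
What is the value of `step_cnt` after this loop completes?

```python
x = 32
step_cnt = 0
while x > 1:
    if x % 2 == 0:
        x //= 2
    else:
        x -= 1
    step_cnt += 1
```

Steps to reduce 32 to 1
`step_cnt` takes the values: 0 → 1 → 2 → 3 → 4 → 5

Answer: 5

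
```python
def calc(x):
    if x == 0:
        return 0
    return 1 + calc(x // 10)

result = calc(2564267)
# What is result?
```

Count of digits of 2564267: 7

Answer: 7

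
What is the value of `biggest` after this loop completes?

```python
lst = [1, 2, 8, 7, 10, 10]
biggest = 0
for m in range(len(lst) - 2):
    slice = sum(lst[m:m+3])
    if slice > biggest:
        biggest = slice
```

Max sum of 3-element window in [1, 2, 8, 7, 10, 10]
`biggest` takes the values: 0 → 11 → 17 → 25 → 27

Answer: 27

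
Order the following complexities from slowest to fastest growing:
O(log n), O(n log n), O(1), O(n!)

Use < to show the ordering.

Ordered by growth rate: O(1) < O(log n) < O(n log n) < O(n!)

Answer: O(1) < O(log n) < O(n log n) < O(n!)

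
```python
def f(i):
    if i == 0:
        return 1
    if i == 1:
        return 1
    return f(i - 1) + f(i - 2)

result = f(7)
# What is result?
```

Build up from base cases: f(0)=1, f(1)=1, f(2)=2, f(3)=3, f(4)=5, f(5)=8, f(6)=13, ..., f(7)=21

Answer: 21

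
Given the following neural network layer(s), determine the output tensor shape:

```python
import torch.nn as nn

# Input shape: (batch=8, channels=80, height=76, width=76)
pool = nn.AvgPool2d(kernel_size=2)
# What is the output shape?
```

Input: (8, 80, 76, 76) -> Output: (8, 80, 38, 38)

Answer: (8, 80, 38, 38)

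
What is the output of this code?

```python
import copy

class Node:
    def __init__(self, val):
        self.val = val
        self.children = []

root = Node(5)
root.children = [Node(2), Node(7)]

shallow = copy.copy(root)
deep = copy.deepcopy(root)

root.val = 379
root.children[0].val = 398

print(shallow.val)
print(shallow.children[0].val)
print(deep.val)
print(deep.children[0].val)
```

Key concept: deep copy with custom objects.
Step by step:
`root = Node(5)` → root = Node(val=5, children=[])
`root.children = [Node(2), Node(7)]` → root = Node(val=5, children=[Node(val=2, children=[]), Node(val=7, children=[])])
`shallow = copy.copy(root)` → shallow = Node(val=5, children=[Node(val=2, children=[]), Node(val=7, children=[])])
`deep = copy.deepcopy(root)` → deep = Node(val=5, children=[Node(val=2, children=[]), Node(val=7, children=[])])
`root.val = 379` → root = Node(val=379, children=[Node(val=2, children=[]), Node(val=7, children=[])])
`root.children[0].val = 398` → root = Node(val=379, children=[Node(val=398, children=[]), Node(val=7, children=[])]); shallow = Node(val=5, children=[Node(val=398, children=[]), Node(val=7, children=[])])
`print(shallow.val)` → prints 5
`print(shallow.children[0].val)` → prints 398
`print(deep.val)` → prints 5
`print(deep.children[0].val)` → prints 2

Answer:
5
398
5
2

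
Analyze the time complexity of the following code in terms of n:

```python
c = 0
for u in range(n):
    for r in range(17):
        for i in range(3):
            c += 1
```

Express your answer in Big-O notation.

Each loop level contributes: n × 1 × 1. Multiplying the contributions gives O(n).

Answer: O(n)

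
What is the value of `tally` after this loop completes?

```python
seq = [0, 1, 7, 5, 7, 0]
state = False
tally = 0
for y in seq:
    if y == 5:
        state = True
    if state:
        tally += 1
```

Count elements after first 5 in [0, 1, 7, 5, 7, 0]
`tally` takes the values: 0 → 1 → 2 → 3

Answer: 3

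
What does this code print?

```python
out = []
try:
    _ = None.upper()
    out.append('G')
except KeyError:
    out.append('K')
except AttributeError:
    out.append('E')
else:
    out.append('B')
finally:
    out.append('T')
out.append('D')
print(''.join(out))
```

Execution trace: 'E' (except AttributeError) → 'T' (finally) → 'D' (after the try/except). Output: ETD

Answer: ETD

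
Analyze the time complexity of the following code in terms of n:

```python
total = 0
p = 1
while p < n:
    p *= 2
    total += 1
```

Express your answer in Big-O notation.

Each loop level contributes: log n. Multiplying the contributions gives O(log n).

Answer: O(log n)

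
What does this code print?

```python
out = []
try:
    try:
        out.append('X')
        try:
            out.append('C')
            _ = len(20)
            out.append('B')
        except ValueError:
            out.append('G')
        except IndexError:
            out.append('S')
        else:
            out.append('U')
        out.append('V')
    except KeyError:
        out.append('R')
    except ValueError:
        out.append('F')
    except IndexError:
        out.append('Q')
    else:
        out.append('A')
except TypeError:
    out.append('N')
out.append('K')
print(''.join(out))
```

Execution trace: 'X' (try body) → 'C' (inner try body) → 'N' (outer except TypeError) → 'K' (after the try/except). Output: XCNK

Answer: XCNK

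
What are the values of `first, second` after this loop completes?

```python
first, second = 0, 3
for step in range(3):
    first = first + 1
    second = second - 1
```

first goes 0→3, second goes 3→0
`first, second` takes the values: (0, 3) → (1, 3) → (1, 2) → (2, 2) → (2, 1) → (3, 1) → (3, 0)

Answer: 3, 0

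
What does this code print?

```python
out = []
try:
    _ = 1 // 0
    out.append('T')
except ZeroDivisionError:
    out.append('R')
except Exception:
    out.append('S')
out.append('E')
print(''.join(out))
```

Execution trace: 'R' (except ZeroDivisionError) → 'E' (after the try/except). Output: RE

Answer: RE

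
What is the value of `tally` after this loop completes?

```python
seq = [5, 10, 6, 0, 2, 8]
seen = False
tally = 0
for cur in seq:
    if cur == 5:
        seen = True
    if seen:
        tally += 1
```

Count elements after first 5 in [5, 10, 6, 0, 2, 8]
`tally` takes the values: 0 → 1 → 2 → 3 → 4 → 5 → 6

Answer: 6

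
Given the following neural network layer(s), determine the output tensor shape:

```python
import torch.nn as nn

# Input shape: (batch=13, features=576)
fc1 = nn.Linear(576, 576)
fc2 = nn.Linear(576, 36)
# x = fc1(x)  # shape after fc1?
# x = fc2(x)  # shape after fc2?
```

Input: (13, 576) -> after fc1: (13, 576) -> Output: (13, 36)

Answer: (13, 36)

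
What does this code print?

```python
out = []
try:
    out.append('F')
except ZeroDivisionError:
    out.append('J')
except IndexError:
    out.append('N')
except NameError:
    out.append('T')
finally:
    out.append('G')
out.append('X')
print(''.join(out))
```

Execution trace: 'F' (try body, no exception) → 'G' (finally) → 'X' (after the try/except). Output: FGX

Answer: FGX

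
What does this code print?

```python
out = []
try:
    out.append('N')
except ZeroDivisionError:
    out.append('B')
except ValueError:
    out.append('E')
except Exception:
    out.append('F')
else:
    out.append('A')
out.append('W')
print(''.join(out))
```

Execution trace: 'N' (try body, no exception) → 'A' (else) → 'W' (after the try/except). Output: NAW

Answer: NAW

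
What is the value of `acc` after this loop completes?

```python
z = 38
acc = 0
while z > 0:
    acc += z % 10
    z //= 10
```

Sum digits of 38
`acc` takes the values: 0 → 8 → 11

Answer: 11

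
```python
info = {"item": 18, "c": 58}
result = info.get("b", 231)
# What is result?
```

Trace:
`info = {"item": 18, "c": 58}` → info = {'item': 18, 'c': 58}
`result = info.get("b", 231)` → result = 231
So result = 231

Answer: 231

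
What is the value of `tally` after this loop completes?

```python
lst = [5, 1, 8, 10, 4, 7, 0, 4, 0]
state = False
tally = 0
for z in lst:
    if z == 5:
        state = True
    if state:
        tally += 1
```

Count elements after first 5 in [5, 1, 8, 10, 4, 7, 0, 4, 0]
`tally` takes the values: 0 → 1 → 2 → 3 → 4 → 5 → 6 → 7 → 8 → 9

Answer: 9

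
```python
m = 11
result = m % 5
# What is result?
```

Trace:
`m = 11` → m = 11
`result = m % 5` → result = 1
So result = 1

Answer: 1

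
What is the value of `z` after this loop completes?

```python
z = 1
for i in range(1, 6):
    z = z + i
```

Start at 1, add 1 through 5
`z` takes the values: 1 → 2 → 4 → 7 → 11 → 16

Answer: 16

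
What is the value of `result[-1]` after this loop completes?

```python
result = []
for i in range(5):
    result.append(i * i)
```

Last element of squares 0 to 4
`result` takes the values: [] → [0] → [0, 1] → [0, 1, 4] → [0, 1, 4, 9] → [0, 1, 4, 9, 16]
So `result[-1]` = 16

Answer: 16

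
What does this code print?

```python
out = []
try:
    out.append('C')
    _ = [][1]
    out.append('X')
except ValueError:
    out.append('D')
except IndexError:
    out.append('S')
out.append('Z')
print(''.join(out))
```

Execution trace: 'C' (try body) → 'S' (except IndexError) → 'Z' (after the try/except). Output: CSZ

Answer: CSZ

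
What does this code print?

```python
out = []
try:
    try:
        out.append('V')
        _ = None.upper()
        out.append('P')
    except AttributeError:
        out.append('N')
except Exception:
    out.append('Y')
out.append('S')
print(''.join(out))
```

Execution trace: 'V' (inner try body) → 'N' (inner except AttributeError) → 'S' (after the try/except). Output: VNS

Answer: VNS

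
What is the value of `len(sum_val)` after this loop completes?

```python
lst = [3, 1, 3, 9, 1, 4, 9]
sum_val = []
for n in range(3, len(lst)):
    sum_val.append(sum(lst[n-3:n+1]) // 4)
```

Number of 4-element averages
`sum_val` takes the values: [] → [4] → [4, 3] → [4, 3, 4] → [4, 3, 4, 5]
So `len(sum_val)` = 4

Answer: 4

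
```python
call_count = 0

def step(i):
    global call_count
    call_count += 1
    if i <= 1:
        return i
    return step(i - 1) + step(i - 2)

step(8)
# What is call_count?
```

Calls(i) = 1 + Calls(i-1) + Calls(i-2); Calls(0)=Calls(1)=1. For i=8 this gives 67.

Answer: 67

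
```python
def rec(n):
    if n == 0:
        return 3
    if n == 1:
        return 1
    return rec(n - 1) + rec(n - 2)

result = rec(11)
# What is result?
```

Build up from base cases: rec(0)=3, rec(1)=1, rec(2)=4, rec(3)=5, rec(4)=9, rec(5)=14, rec(6)=23, ..., rec(11)=254

Answer: 254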